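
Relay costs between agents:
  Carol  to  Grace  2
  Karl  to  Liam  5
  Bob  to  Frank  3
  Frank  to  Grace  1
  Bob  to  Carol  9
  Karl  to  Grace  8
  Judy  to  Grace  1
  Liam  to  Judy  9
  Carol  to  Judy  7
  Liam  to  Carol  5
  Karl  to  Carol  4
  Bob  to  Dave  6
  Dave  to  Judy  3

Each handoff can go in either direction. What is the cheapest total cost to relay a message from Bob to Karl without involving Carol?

Paths from Bob to Karl avoiding Carol:
Bob -> Dave -> Judy -> Grace -> Karl: 6 + 3 + 1 + 8 = 18
Bob -> Frank -> Grace -> Judy -> Liam -> Karl: 3 + 1 + 1 + 9 + 5 = 19
Bob -> Dave -> Judy -> Liam -> Karl: 6 + 3 + 9 + 5 = 23
Bob -> Frank -> Grace -> Karl: 3 + 1 + 8 = 12
Best route has total 12.

12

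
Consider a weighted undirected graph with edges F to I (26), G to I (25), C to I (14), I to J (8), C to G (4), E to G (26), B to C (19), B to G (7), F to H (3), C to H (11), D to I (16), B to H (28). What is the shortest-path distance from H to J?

33

Checking several routes:
H → F → I → J: 3 + 26 + 8 = 37
H → C → G → I → J: 11 + 4 + 25 + 8 = 48
H → B → G → C → I → J: 28 + 7 + 4 + 14 + 8 = 61
H → B → C → I → J: 28 + 19 + 14 + 8 = 69
H → C → I → J: 11 + 14 + 8 = 33
H → B → G → I → J: 28 + 7 + 25 + 8 = 68
Shortest: 33.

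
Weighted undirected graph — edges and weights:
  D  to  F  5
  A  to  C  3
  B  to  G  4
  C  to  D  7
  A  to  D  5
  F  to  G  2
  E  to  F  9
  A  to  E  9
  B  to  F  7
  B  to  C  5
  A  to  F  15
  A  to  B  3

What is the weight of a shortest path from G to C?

A few of the G→C routes:
G→F→B→C: 2 + 7 + 5 = 14
G→B→C: 4 + 5 = 9
G→B→A→C: 4 + 3 + 3 = 10
G→F→D→C: 2 + 5 + 7 = 14
Best route has total 9.

9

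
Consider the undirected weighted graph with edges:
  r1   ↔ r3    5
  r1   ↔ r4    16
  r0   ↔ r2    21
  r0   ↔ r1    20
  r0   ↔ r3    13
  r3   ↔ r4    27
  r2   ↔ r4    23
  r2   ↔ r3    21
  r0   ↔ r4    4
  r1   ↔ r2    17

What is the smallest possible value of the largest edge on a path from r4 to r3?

Some routes from r4 to r3:
r4 → r1 → r2 → r3: max(16, 17, 21) = 21
r4 → r1 → r3: max(16, 5) = 16
r4 → r0 → r3: max(4, 13) = 13
r4 → r0 → r1 → r3: max(4, 20, 5) = 20
r4 → r1 → r0 → r3: max(16, 20, 13) = 20
r4 → r1 → r0 → r2 → r3: max(16, 20, 21, 21) = 21
The minimum achievable maximum is 13.

13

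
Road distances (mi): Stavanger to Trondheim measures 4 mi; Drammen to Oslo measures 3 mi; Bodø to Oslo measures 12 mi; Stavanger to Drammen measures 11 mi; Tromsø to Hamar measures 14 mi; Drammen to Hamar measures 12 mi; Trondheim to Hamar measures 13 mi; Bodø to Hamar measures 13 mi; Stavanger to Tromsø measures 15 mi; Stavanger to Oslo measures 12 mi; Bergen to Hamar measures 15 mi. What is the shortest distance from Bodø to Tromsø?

27

A few of the Bodø→Tromsø routes:
Bodø-Oslo-Stavanger-Tromsø: 12 + 12 + 15 = 39
Bodø-Hamar-Tromsø: 13 + 14 = 27
Bodø-Oslo-Drammen-Hamar-Tromsø: 12 + 3 + 12 + 14 = 41
Bodø-Oslo-Drammen-Stavanger-Tromsø: 12 + 3 + 11 + 15 = 41
Best route has total 27 mi.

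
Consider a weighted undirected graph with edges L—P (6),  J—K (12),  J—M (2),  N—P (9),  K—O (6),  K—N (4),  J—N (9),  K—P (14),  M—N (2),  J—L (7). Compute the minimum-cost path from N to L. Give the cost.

11

Comparing a few candidate routes:
N - K - J - L: 4 + 12 + 7 = 23
N - M - J - L: 2 + 2 + 7 = 11
N - J - L: 9 + 7 = 16
N - P - L: 9 + 6 = 15
N - K - P - L: 4 + 14 + 6 = 24
Shortest: 11.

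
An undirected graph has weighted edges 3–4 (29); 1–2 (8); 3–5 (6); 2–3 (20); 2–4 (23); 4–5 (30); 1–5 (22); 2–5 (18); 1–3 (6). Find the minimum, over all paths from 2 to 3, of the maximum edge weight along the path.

Checking several routes:
2 → 5 → 3: max(18, 6) = 18
2 → 3: max(20) = 20
2 → 1 → 3: max(8, 6) = 8
The minimum achievable maximum is 8.

8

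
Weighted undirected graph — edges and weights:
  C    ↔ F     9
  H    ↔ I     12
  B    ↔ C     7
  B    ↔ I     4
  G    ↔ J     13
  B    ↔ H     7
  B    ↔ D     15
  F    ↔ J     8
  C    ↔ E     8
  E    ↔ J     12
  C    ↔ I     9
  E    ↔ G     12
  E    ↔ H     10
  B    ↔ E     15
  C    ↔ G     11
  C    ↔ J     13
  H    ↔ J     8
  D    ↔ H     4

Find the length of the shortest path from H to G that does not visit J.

22

Checking several routes:
H→B→I→C→G: 7 + 4 + 9 + 11 = 31
H→I→C→G: 12 + 9 + 11 = 32
H→B→C→G: 7 + 7 + 11 = 25
H→E→G: 10 + 12 = 22
H→E→C→G: 10 + 8 + 11 = 29
The minimum is 22.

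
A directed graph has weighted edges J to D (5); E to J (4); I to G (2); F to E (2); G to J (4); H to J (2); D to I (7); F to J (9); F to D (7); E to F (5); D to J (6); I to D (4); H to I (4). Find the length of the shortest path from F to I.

14

Candidate routes:
F → D → I: 7 + 7 = 14
F → J → D → I: 9 + 5 + 7 = 21
F → E → J → D → I: 2 + 4 + 5 + 7 = 18
Shortest: 14.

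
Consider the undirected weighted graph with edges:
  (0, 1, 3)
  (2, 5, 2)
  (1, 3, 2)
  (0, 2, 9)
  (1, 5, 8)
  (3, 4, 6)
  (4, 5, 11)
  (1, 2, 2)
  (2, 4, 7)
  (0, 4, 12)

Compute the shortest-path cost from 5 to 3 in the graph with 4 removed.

Paths from 5 to 3 avoiding 4:
5-2-0-1-3: 2 + 9 + 3 + 2 = 16
5-2-1-3: 2 + 2 + 2 = 6
5-1-3: 8 + 2 = 10
The minimum is 6.

6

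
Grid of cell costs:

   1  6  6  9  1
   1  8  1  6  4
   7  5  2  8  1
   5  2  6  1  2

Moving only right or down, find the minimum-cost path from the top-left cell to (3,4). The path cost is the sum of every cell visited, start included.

Cheapest: r0c0 → r1c0 → r1c1 → r1c2 → r2c2 → r3c2 → r3c3 → r3c4
  1 + 1 + 8 + 1 + 2 + 6 + 1 + 2 = 22
(Top row then right column would cost 30.)

22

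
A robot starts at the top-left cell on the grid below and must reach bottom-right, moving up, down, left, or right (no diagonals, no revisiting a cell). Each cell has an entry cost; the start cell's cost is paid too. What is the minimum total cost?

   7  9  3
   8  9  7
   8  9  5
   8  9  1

Cheapest: (0,0) -> (0,1) -> (0,2) -> (1,2) -> (2,2) -> (3,2)
  7 + 9 + 3 + 7 + 5 + 1 = 32

32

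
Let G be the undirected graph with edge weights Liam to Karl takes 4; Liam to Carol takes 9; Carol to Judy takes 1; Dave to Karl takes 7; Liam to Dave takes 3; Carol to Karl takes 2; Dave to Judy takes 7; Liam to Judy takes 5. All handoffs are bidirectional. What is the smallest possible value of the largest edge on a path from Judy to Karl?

Checking several routes:
Judy - Dave - Karl: max(7, 7) = 7
Judy - Carol - Liam - Dave - Karl: max(1, 9, 3, 7) = 9
Judy - Liam - Dave - Karl: max(5, 3, 7) = 7
Judy - Dave - Liam - Karl: max(7, 3, 4) = 7
Judy - Liam - Karl: max(5, 4) = 5
Judy - Carol - Karl: max(1, 2) = 2
Best route has worst link 2.

2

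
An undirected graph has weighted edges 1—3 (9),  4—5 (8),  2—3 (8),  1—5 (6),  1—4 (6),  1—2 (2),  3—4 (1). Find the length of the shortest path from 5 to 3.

9

Candidate routes:
5 → 4 → 3: 8 + 1 = 9
5 → 1 → 3: 6 + 9 = 15
5 → 4 → 1 → 3: 8 + 6 + 9 = 23
5 → 4 → 1 → 2 → 3: 8 + 6 + 2 + 8 = 24
5 → 1 → 2 → 3: 6 + 2 + 8 = 16
5 → 1 → 4 → 3: 6 + 6 + 1 = 13
Shortest: 9.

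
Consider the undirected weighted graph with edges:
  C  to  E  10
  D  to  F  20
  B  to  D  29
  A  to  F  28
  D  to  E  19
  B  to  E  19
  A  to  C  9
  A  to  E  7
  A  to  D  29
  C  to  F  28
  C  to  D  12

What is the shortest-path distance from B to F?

A few of the B→F routes:
B-E-A-F: 19 + 7 + 28 = 54
B-E-D-F: 19 + 19 + 20 = 58
B-E-C-D-F: 19 + 10 + 12 + 20 = 61
B-E-A-C-F: 19 + 7 + 9 + 28 = 63
B-D-F: 29 + 20 = 49
B-E-C-F: 19 + 10 + 28 = 57
Shortest: 49.

49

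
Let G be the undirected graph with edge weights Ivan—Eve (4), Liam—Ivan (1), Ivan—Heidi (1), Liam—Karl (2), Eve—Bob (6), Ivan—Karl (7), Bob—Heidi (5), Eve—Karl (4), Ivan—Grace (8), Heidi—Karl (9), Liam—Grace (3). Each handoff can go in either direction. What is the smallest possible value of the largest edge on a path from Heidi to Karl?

2

Checking several routes:
Heidi -> Ivan -> Liam -> Karl: max(1, 1, 2) = 2
Heidi -> Ivan -> Eve -> Karl: max(1, 4, 4) = 4
Heidi -> Bob -> Eve -> Ivan -> Karl: max(5, 6, 4, 7) = 7
Heidi -> Bob -> Eve -> Ivan -> Liam -> Karl: max(5, 6, 4, 1, 2) = 6
Heidi -> Bob -> Eve -> Karl: max(5, 6, 4) = 6
Smallest bottleneck: 2.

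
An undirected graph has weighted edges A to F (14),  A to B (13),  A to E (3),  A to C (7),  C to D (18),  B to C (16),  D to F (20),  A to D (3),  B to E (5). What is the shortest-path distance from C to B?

Some routes from C to B:
C → B: 16
C → A → B: 7 + 13 = 20
C → A → E → B: 7 + 3 + 5 = 15
Best route has total 15.

15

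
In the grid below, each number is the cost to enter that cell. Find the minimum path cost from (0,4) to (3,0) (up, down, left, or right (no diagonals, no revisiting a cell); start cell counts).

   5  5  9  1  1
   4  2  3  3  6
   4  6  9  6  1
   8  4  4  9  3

26

One optimal route is (0,4) -> (0,3) -> (1,3) -> (1,2) -> (1,1) -> (1,0) -> (2,0) -> (3,0).
Its cost is 1 + 1 + 3 + 3 + 2 + 4 + 4 + 8 = 26.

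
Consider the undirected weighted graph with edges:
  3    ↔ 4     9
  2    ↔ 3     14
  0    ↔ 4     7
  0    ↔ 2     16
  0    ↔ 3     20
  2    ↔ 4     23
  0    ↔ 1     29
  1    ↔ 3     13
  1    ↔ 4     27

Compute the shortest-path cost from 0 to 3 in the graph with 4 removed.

Routes from 0 to 3 avoiding 4:
0 - 1 - 3: 29 + 13 = 42
0 - 3: 20
0 - 2 - 3: 16 + 14 = 30
The minimum is 20.

20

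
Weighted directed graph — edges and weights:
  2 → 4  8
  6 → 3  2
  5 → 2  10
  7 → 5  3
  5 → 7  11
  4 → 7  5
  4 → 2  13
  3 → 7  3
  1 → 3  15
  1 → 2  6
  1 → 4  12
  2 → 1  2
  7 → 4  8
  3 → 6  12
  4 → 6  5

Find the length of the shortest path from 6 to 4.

13

Paths from 6 to 4:
6→3→7→5→2→4: 2 + 3 + 3 + 10 + 8 = 26
6→3→7→4: 2 + 3 + 8 = 13
6→3→7→5→2→1→4: 2 + 3 + 3 + 10 + 2 + 12 = 32
The minimum is 13.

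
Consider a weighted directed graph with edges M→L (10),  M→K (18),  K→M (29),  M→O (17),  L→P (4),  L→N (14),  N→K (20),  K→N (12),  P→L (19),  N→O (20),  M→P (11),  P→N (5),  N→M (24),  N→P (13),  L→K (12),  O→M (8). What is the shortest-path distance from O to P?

19

Comparing a few candidate routes:
O - M - P: 8 + 11 = 19
O - M - L - P: 8 + 10 + 4 = 22
O - M - L - N - P: 8 + 10 + 14 + 13 = 45
The minimum is 19.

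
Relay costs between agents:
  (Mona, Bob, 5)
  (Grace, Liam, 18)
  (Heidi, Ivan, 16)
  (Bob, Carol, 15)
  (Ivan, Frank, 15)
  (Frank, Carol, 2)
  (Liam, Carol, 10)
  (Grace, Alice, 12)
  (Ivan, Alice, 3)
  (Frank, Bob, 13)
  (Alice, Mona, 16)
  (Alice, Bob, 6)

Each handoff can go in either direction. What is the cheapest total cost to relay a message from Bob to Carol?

A few of the Bob→Carol routes:
Bob→Alice→Ivan→Frank→Carol: 6 + 3 + 15 + 2 = 26
Bob→Mona→Alice→Ivan→Frank→Carol: 5 + 16 + 3 + 15 + 2 = 41
Bob→Alice→Grace→Liam→Carol: 6 + 12 + 18 + 10 = 46
Bob→Carol: 15
Bob→Frank→Carol: 13 + 2 = 15
The minimum is 15.

15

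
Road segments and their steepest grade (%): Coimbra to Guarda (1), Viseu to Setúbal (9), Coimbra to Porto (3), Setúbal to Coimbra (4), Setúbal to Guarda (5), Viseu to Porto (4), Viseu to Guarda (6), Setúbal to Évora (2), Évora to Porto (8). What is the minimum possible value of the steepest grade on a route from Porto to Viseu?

4

A few of the Porto→Viseu routes:
Porto → Coimbra → Guarda → Viseu: max(3, 1, 6) = 6
Porto → Coimbra → Setúbal → Guarda → Viseu: max(3, 4, 5, 6) = 6
Porto → Viseu: max(4) = 4
Smallest bottleneck: 4%.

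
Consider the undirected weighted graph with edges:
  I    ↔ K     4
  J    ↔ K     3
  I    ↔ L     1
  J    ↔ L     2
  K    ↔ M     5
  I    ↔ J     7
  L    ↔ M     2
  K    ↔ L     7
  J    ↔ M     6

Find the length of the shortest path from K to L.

5

Checking several routes:
K-M-L: 5 + 2 = 7
K-I-L: 4 + 1 = 5
K-J-L: 3 + 2 = 5
K-L: 7
Best route has total 5.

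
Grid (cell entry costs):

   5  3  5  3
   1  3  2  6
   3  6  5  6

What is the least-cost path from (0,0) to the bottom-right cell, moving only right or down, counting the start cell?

22

Path r0c0→r1c0→r1c1→r1c2→r2c2→r2c3: 5 + 1 + 3 + 2 + 5 + 6 = 22.
(Top row then right column would cost 28.)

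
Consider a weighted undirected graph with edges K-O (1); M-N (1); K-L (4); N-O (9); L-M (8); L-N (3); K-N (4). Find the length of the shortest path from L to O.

5

Comparing a few candidate routes:
L-M-N-K-O: 8 + 1 + 4 + 1 = 14
L-N-K-O: 3 + 4 + 1 = 8
L-K-O: 4 + 1 = 5
L-N-O: 3 + 9 = 12
L-K-N-O: 4 + 4 + 9 = 17
Shortest: 5.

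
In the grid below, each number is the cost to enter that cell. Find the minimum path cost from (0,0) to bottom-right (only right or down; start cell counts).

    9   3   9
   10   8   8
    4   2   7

29

Take [0,0]→[0,1]→[1,1]→[2,1]→[2,2] for a total of 9 + 3 + 8 + 2 + 7 = 29.
(Top row then right column would cost 36.)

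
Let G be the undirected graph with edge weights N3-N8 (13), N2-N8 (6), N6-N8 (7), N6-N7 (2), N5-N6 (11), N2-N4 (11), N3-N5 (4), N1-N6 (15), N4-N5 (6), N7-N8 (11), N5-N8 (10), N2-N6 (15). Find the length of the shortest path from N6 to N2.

A few of the N6→N2 routes:
N6 → N7 → N8 → N2: 2 + 11 + 6 = 19
N6 → N2: 15
N6 → N8 → N2: 7 + 6 = 13
The minimum is 13.

13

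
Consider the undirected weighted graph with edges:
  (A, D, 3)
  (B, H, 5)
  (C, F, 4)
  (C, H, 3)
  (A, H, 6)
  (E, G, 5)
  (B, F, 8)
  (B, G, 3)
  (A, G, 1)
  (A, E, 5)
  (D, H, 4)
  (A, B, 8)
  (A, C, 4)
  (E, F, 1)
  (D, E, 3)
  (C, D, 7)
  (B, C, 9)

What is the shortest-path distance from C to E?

5

Checking several routes:
C→F→E: 4 + 1 = 5
C→A→E: 4 + 5 = 9
C→H→D→E: 3 + 4 + 3 = 10
Best route has total 5.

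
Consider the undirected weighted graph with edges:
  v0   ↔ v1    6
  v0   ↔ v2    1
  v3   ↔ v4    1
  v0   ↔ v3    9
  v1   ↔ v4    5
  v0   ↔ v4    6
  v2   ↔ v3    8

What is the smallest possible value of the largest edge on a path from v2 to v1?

6

Comparing a few candidate routes:
v2 -> v3 -> v4 -> v0 -> v1: max(8, 1, 6, 6) = 8
v2 -> v0 -> v1: max(1, 6) = 6
v2 -> v3 -> v4 -> v1: max(8, 1, 5) = 8
v2 -> v0 -> v4 -> v1: max(1, 6, 5) = 6
The minimum achievable maximum is 6.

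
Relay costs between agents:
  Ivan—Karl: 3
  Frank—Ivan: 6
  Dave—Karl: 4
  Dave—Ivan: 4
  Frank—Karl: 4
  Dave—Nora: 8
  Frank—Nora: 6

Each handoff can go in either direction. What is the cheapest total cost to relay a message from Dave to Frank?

Paths from Dave to Frank:
Dave-Ivan-Frank: 4 + 6 = 10
Dave-Ivan-Karl-Frank: 4 + 3 + 4 = 11
Dave-Karl-Frank: 4 + 4 = 8
Dave-Nora-Frank: 8 + 6 = 14
Dave-Karl-Ivan-Frank: 4 + 3 + 6 = 13
Shortest: 8.

8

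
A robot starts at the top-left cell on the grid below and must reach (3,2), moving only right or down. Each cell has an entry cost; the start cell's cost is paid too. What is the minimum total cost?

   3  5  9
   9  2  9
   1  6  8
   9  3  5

Cheapest: r0c0→r0c1→r1c1→r2c1→r3c1→r3c2
  3 + 5 + 2 + 6 + 3 + 5 = 24

24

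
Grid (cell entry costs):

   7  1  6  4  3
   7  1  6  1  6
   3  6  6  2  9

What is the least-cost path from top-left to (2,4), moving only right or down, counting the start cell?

27

Best path: (0,0)→(0,1)→(1,1)→(1,2)→(1,3)→(2,3)→(2,4)
Cost: 7 + 1 + 1 + 6 + 1 + 2 + 9 = 27
(Top row then right column would cost 36.)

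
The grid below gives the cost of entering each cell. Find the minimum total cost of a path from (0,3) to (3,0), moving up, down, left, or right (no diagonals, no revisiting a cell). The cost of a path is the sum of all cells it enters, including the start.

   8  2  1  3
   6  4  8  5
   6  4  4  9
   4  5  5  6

Take r0c3→r0c2→r0c1→r1c1→r2c1→r3c1→r3c0 for a total of 3 + 1 + 2 + 4 + 4 + 5 + 4 = 23.

23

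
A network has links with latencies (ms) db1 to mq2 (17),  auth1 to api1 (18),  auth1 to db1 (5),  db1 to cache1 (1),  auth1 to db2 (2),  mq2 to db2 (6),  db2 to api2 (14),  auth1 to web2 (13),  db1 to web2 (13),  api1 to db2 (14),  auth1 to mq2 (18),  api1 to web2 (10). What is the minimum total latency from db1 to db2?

7

Checking several routes:
db1 -> web2 -> api1 -> db2: 13 + 10 + 14 = 37
db1 -> mq2 -> db2: 17 + 6 = 23
db1 -> auth1 -> api1 -> db2: 5 + 18 + 14 = 37
db1 -> auth1 -> mq2 -> db2: 5 + 18 + 6 = 29
db1 -> web2 -> auth1 -> db2: 13 + 13 + 2 = 28
db1 -> auth1 -> db2: 5 + 2 = 7
Best route has total 7 ms.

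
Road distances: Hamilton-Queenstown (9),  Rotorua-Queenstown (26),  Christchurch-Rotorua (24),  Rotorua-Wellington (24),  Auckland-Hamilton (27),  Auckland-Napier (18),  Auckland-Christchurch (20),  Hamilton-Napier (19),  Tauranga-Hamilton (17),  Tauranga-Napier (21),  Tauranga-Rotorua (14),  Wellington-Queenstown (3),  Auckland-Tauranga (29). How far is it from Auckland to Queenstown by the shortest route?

36

Some routes from Auckland to Queenstown:
Auckland - Napier - Tauranga - Hamilton - Queenstown: 18 + 21 + 17 + 9 = 65
Auckland - Tauranga - Hamilton - Queenstown: 29 + 17 + 9 = 55
Auckland - Napier - Hamilton - Queenstown: 18 + 19 + 9 = 46
Auckland - Tauranga - Rotorua - Queenstown: 29 + 14 + 26 = 69
Auckland - Tauranga - Rotorua - Wellington - Queenstown: 29 + 14 + 24 + 3 = 70
Auckland - Hamilton - Queenstown: 27 + 9 = 36
Best route has total 36.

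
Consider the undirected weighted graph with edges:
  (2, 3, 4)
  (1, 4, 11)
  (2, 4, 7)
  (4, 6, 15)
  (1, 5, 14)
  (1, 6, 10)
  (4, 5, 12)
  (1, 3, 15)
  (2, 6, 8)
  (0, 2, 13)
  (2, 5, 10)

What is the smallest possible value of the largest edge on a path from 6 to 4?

A few of the 6→4 routes:
6→2→4: max(8, 7) = 8
6→1→5→4: max(10, 14, 12) = 14
6→1→4: max(10, 11) = 11
6→2→5→1→4: max(8, 10, 14, 11) = 14
6→1→5→2→4: max(10, 14, 10, 7) = 14
6→2→5→4: max(8, 10, 12) = 12
The minimum achievable maximum is 8.

8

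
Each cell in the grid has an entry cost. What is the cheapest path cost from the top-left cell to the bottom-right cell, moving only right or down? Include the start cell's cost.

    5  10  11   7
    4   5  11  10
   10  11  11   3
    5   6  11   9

Best path: (0,0) -> (1,0) -> (1,1) -> (1,2) -> (1,3) -> (2,3) -> (3,3)
Cost: 5 + 4 + 5 + 11 + 10 + 3 + 9 = 47
For comparison, the top-then-right route costs 55.

47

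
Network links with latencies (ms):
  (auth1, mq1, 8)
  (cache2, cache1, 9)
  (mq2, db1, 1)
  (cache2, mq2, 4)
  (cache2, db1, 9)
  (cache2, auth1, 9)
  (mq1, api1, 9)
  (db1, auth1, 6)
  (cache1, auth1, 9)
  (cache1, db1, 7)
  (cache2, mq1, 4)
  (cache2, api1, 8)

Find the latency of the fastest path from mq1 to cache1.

Checking several routes:
mq1→cache2→cache1: 4 + 9 = 13
mq1→auth1→db1→cache1: 8 + 6 + 7 = 21
mq1→cache2→db1→cache1: 4 + 9 + 7 = 20
mq1→auth1→cache1: 8 + 9 = 17
mq1→cache2→mq2→db1→cache1: 4 + 4 + 1 + 7 = 16
Best route has total 13 ms.

13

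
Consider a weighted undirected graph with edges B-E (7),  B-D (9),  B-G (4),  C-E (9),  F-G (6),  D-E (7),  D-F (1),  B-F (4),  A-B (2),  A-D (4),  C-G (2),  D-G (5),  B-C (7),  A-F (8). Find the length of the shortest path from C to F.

8

Comparing a few candidate routes:
C-G-D-F: 2 + 5 + 1 = 8
C-B-F: 7 + 4 = 11
C-G-B-F: 2 + 4 + 4 = 10
C-G-B-A-D-F: 2 + 4 + 2 + 4 + 1 = 13
C-G-F: 2 + 6 = 8
Best route has total 8.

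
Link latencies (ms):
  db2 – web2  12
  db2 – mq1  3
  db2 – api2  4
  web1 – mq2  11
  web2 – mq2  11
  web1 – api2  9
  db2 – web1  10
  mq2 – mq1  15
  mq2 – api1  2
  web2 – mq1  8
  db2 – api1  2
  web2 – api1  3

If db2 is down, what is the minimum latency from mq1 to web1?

24

Paths from mq1 to web1 avoiding db2:
mq1 -> web2 -> mq2 -> web1: 8 + 11 + 11 = 30
mq1 -> web2 -> api1 -> mq2 -> web1: 8 + 3 + 2 + 11 = 24
mq1 -> mq2 -> web1: 15 + 11 = 26
Shortest: 24 ms.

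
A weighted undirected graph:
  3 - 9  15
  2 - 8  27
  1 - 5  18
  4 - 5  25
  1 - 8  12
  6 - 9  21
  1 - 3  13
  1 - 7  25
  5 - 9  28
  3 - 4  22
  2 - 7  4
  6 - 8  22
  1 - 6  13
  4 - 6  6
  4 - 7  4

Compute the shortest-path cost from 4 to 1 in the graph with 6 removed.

29

Some routes from 4 to 1 avoiding 6:
4→7→1: 4 + 25 = 29
4→3→1: 22 + 13 = 35
4→5→1: 25 + 18 = 43
Shortest: 29.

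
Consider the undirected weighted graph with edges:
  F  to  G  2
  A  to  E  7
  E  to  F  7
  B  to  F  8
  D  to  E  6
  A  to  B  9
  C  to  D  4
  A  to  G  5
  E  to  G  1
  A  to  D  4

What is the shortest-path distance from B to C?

A few of the B→C routes:
B - A - D - C: 9 + 4 + 4 = 17
B - F - E - D - C: 8 + 7 + 6 + 4 = 25
B - F - G - A - D - C: 8 + 2 + 5 + 4 + 4 = 23
B - F - G - E - D - C: 8 + 2 + 1 + 6 + 4 = 21
Best route has total 17.

17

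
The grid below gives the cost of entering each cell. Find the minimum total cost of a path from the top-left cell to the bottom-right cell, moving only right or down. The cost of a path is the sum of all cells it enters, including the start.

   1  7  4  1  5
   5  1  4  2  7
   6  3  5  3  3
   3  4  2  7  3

Path r0c0 r1c0 r1c1 r1c2 r1c3 r2c3 r2c4 r3c4: 1 + 5 + 1 + 4 + 2 + 3 + 3 + 3 = 22.
(Top row then right column would cost 31.)

22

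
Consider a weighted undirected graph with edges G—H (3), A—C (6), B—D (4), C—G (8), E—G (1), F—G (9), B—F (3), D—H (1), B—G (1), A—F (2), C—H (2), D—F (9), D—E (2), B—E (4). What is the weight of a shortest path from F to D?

A few of the F→D routes:
F - B - G - H - D: 3 + 1 + 3 + 1 = 8
F - B - D: 3 + 4 = 7
F - B - G - E - D: 3 + 1 + 1 + 2 = 7
The minimum is 7.

7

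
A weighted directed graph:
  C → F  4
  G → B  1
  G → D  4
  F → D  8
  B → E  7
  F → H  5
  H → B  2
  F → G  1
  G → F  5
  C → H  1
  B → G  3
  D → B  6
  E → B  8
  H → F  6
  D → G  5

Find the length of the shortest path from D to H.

Routes from D to H:
D -> G -> F -> H: 5 + 5 + 5 = 15
D -> B -> G -> F -> H: 6 + 3 + 5 + 5 = 19
Best route has total 15.

15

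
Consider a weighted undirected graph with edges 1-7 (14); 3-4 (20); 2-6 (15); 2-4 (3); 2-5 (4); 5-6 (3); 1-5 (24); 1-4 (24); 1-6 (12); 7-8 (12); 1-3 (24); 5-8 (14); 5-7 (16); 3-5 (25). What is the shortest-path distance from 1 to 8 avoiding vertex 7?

29

Checking several routes:
1 -> 6 -> 2 -> 5 -> 8: 12 + 15 + 4 + 14 = 45
1 -> 4 -> 2 -> 5 -> 8: 24 + 3 + 4 + 14 = 45
1 -> 6 -> 5 -> 8: 12 + 3 + 14 = 29
1 -> 5 -> 8: 24 + 14 = 38
1 -> 4 -> 2 -> 6 -> 5 -> 8: 24 + 3 + 15 + 3 + 14 = 59
Best route has total 29.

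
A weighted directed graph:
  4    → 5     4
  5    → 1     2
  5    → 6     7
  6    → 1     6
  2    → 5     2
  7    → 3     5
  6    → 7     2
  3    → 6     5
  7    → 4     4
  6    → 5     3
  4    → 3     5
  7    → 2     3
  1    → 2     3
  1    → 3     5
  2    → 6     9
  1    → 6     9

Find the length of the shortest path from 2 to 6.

9

Some routes from 2 to 6:
2-5-6: 2 + 7 = 9
2-5-1-6: 2 + 2 + 9 = 13
2-6: 9
Best route has total 9.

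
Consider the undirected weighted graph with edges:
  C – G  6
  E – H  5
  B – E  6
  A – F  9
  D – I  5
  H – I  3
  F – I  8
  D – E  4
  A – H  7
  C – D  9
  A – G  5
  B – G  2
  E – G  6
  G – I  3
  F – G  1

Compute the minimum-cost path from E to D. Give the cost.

4

Some routes from E to D:
E-D: 4
E-H-I-D: 5 + 3 + 5 = 13
E-G-I-D: 6 + 3 + 5 = 14
Best route has total 4.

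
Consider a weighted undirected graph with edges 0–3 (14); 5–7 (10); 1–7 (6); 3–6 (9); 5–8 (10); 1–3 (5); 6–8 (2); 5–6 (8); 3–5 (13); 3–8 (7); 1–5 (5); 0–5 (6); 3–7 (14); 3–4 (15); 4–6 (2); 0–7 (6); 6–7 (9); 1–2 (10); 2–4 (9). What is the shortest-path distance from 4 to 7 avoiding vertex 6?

A few of the 4→7 routes:
4 -> 2 -> 1 -> 7: 9 + 10 + 6 = 25
4 -> 3 -> 1 -> 7: 15 + 5 + 6 = 26
4 -> 3 -> 7: 15 + 14 = 29
Shortest: 25.

25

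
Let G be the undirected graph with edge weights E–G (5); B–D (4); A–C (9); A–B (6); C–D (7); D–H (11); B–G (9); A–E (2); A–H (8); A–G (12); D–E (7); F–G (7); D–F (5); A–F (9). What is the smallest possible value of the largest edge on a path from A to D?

Checking several routes:
A→C→D: max(9, 7) = 9
A→E→G→F→D: max(2, 5, 7, 5) = 7
A→B→D: max(6, 4) = 6
A→E→D: max(2, 7) = 7
Smallest bottleneck: 6.

6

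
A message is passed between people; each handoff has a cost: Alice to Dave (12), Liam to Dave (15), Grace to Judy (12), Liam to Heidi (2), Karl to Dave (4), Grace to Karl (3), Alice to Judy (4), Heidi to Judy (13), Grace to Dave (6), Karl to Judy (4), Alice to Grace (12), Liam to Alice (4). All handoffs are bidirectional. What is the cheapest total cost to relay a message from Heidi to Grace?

A few of the Heidi→Grace routes:
Heidi → Judy → Karl → Grace: 13 + 4 + 3 = 20
Heidi → Liam → Alice → Judy → Karl → Grace: 2 + 4 + 4 + 4 + 3 = 17
Heidi → Liam → Alice → Grace: 2 + 4 + 12 = 18
Heidi → Liam → Alice → Judy → Grace: 2 + 4 + 4 + 12 = 22
Heidi → Liam → Dave → Grace: 2 + 15 + 6 = 23
Shortest: 17.

17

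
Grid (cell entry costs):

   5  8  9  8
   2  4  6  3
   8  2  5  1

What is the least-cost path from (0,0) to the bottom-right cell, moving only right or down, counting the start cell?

19

Path [0,0] → [1,0] → [1,1] → [2,1] → [2,2] → [2,3]: 5 + 2 + 4 + 2 + 5 + 1 = 19.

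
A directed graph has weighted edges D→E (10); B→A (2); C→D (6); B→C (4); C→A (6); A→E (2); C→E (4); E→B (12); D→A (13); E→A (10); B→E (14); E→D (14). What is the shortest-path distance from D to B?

Candidate routes:
D -> E -> B: 10 + 12 = 22
D -> A -> E -> B: 13 + 2 + 12 = 27
Best route has total 22.

22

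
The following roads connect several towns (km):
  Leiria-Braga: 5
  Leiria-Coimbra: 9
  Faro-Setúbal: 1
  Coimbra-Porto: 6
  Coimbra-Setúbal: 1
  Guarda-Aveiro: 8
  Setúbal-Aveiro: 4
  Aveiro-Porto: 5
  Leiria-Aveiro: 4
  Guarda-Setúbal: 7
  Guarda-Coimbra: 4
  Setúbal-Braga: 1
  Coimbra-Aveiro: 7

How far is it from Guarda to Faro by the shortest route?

Checking several routes:
Guarda-Aveiro-Leiria-Braga-Setúbal-Faro: 8 + 4 + 5 + 1 + 1 = 19
Guarda-Coimbra-Setúbal-Faro: 4 + 1 + 1 = 6
Guarda-Setúbal-Faro: 7 + 1 = 8
Guarda-Aveiro-Setúbal-Faro: 8 + 4 + 1 = 13
Guarda-Coimbra-Aveiro-Setúbal-Faro: 4 + 7 + 4 + 1 = 16
Guarda-Aveiro-Coimbra-Setúbal-Faro: 8 + 7 + 1 + 1 = 17
The minimum is 6 km.

6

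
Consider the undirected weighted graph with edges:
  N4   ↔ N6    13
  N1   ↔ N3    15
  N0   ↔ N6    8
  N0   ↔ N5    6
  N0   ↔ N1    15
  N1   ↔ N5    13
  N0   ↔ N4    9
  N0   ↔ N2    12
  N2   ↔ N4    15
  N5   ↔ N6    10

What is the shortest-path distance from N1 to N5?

13

Comparing a few candidate routes:
N1 → N0 → N6 → N5: 15 + 8 + 10 = 33
N1 → N0 → N5: 15 + 6 = 21
N1 → N5: 13
Shortest: 13.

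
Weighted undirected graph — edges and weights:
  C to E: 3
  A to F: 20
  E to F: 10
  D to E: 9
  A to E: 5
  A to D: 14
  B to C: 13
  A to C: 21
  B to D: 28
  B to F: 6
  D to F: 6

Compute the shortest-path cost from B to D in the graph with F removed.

Candidate routes:
B→C→E→A→D: 13 + 3 + 5 + 14 = 35
B→D: 28
B→C→A→E→D: 13 + 21 + 5 + 9 = 48
B→C→E→D: 13 + 3 + 9 = 25
B→C→A→D: 13 + 21 + 14 = 48
Shortest: 25.

25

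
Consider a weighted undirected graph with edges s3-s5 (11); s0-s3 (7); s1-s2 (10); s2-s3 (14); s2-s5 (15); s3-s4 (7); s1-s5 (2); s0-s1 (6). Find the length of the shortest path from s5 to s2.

12

Paths from s5 to s2:
s5 -> s3 -> s0 -> s1 -> s2: 11 + 7 + 6 + 10 = 34
s5 -> s3 -> s2: 11 + 14 = 25
s5 -> s2: 15
s5 -> s1 -> s2: 2 + 10 = 12
s5 -> s1 -> s0 -> s3 -> s2: 2 + 6 + 7 + 14 = 29
The minimum is 12.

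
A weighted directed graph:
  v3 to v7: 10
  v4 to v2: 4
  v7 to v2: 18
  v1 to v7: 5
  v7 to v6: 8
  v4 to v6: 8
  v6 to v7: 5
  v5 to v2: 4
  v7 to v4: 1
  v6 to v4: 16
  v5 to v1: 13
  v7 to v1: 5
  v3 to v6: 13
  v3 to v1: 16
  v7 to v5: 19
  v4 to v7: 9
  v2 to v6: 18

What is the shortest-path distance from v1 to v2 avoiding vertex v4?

Routes from v1 to v2 avoiding v4:
v1 - v7 - v2: 5 + 18 = 23
v1 - v7 - v5 - v2: 5 + 19 + 4 = 28
Best route has total 23.

23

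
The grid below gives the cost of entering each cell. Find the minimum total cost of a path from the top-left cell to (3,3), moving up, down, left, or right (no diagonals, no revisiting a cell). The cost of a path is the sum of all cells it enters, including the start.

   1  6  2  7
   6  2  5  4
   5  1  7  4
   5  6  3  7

One optimal route is (0,0) -> (0,1) -> (1,1) -> (2,1) -> (3,1) -> (3,2) -> (3,3).
Its cost is 1 + 6 + 2 + 1 + 6 + 3 + 7 = 26.

26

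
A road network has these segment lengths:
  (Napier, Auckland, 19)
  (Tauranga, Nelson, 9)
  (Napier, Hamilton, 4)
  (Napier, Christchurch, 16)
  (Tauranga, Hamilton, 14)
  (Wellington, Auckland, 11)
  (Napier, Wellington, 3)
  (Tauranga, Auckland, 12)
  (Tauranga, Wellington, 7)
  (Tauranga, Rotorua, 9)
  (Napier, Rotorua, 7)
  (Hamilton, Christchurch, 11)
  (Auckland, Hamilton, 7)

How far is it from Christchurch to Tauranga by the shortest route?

Comparing a few candidate routes:
Christchurch -> Hamilton -> Tauranga: 11 + 14 = 25
Christchurch -> Napier -> Wellington -> Tauranga: 16 + 3 + 7 = 26
Christchurch -> Hamilton -> Napier -> Wellington -> Tauranga: 11 + 4 + 3 + 7 = 25
Christchurch -> Hamilton -> Auckland -> Tauranga: 11 + 7 + 12 = 30
Best route has total 25.

25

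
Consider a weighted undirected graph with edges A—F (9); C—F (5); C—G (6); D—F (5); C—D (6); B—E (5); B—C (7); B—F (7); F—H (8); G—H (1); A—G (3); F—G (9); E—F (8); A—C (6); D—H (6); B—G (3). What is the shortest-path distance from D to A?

Some routes from D to A:
D - C - A: 6 + 6 = 12
D - F - A: 5 + 9 = 14
D - H - G - A: 6 + 1 + 3 = 10
Shortest: 10.

10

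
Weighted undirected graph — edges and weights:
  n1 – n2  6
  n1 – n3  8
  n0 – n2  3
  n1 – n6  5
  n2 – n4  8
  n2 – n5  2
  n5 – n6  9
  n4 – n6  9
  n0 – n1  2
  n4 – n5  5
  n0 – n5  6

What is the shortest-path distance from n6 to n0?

7

Checking several routes:
n6 → n1 → n0: 5 + 2 = 7
n6 → n5 → n2 → n0: 9 + 2 + 3 = 14
n6 → n1 → n2 → n0: 5 + 6 + 3 = 14
Best route has total 7.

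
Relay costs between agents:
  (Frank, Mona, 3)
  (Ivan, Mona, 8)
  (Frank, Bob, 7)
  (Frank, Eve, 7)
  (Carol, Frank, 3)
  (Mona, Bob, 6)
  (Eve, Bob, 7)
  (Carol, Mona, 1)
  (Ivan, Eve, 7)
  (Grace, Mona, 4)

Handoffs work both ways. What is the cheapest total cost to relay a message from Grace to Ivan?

12

Comparing a few candidate routes:
Grace → Mona → Ivan: 4 + 8 = 12
Grace → Mona → Frank → Eve → Ivan: 4 + 3 + 7 + 7 = 21
Grace → Mona → Frank → Bob → Eve → Ivan: 4 + 3 + 7 + 7 + 7 = 28
Grace → Mona → Carol → Frank → Eve → Ivan: 4 + 1 + 3 + 7 + 7 = 22
Grace → Mona → Carol → Frank → Bob → Eve → Ivan: 4 + 1 + 3 + 7 + 7 + 7 = 29
Grace → Mona → Bob → Eve → Ivan: 4 + 6 + 7 + 7 = 24
The minimum is 12.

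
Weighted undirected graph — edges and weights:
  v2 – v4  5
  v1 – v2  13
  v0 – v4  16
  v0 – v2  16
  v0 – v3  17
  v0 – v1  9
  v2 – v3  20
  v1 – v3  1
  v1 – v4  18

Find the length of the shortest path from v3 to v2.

Comparing a few candidate routes:
v3 -> v1 -> v0 -> v2: 1 + 9 + 16 = 26
v3 -> v1 -> v0 -> v4 -> v2: 1 + 9 + 16 + 5 = 31
v3 -> v1 -> v2: 1 + 13 = 14
v3 -> v1 -> v4 -> v2: 1 + 18 + 5 = 24
v3 -> v2: 20
Best route has total 14.

14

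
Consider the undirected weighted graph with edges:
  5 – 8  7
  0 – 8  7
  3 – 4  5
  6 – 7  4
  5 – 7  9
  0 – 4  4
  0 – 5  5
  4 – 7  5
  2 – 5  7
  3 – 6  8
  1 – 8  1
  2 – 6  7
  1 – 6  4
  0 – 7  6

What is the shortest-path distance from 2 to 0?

A few of the 2→0 routes:
2 → 6 → 1 → 8 → 0: 7 + 4 + 1 + 7 = 19
2 → 6 → 7 → 0: 7 + 4 + 6 = 17
2 → 5 → 0: 7 + 5 = 12
The minimum is 12.

12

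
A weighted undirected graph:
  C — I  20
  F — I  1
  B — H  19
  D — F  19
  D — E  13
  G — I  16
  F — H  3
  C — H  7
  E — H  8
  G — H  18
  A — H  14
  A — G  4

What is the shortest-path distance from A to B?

A few of the A→B routes:
A-G-I-F-H-B: 4 + 16 + 1 + 3 + 19 = 43
A-G-H-B: 4 + 18 + 19 = 41
A-H-B: 14 + 19 = 33
A-G-I-C-H-B: 4 + 16 + 20 + 7 + 19 = 66
The minimum is 33.

33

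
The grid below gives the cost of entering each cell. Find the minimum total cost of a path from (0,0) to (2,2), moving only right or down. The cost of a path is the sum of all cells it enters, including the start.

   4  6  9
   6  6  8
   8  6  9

31

One optimal route is (0,0) (0,1) (1,1) (2,1) (2,2).
Its cost is 4 + 6 + 6 + 6 + 9 = 31.
For comparison, the top-then-right route costs 36.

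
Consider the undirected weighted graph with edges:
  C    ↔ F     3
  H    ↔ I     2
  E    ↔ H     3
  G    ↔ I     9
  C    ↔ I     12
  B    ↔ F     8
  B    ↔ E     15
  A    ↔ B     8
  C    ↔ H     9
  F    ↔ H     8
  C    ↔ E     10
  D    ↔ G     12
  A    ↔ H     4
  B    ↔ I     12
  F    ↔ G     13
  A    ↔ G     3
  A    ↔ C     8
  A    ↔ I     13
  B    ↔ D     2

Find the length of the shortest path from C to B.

11

A few of the C→B routes:
C-A-B: 8 + 8 = 16
C-H-A-B: 9 + 4 + 8 = 21
C-H-I-B: 9 + 2 + 12 = 23
C-F-B: 3 + 8 = 11
C-F-H-A-B: 3 + 8 + 4 + 8 = 23
The minimum is 11.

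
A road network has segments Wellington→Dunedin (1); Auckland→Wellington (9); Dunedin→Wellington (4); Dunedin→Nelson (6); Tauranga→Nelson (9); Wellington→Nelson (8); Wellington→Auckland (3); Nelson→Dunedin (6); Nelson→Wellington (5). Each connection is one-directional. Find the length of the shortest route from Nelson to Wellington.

Paths from Nelson to Wellington:
Nelson -> Wellington: 5
Nelson -> Dunedin -> Wellington: 6 + 4 = 10
The minimum is 5.

5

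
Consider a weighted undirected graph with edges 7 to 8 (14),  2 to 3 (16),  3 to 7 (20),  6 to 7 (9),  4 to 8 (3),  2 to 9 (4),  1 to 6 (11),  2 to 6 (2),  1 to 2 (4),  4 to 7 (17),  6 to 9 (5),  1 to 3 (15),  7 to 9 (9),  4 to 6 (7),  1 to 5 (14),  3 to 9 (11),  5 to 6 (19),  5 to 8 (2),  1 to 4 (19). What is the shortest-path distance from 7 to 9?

9

Checking several routes:
7 → 6 → 2 → 9: 9 + 2 + 4 = 15
7 → 6 → 1 → 2 → 9: 9 + 11 + 4 + 4 = 28
7 → 9: 9
7 → 4 → 6 → 9: 17 + 7 + 5 = 29
7 → 6 → 9: 9 + 5 = 14
Best route has total 9.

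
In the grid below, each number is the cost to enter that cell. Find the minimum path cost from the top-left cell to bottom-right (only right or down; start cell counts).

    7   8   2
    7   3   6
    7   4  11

32

Best path: (0,0) (1,0) (1,1) (2,1) (2,2)
Cost: 7 + 7 + 3 + 4 + 11 = 32
(Top row then right column would cost 34.)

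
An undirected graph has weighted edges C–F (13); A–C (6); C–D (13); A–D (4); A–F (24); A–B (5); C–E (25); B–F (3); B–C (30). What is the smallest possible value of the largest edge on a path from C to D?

6

A few of the C→D routes:
C→A→D: max(6, 4) = 6
C→D: max(13) = 13
C→F→B→A→D: max(13, 3, 5, 4) = 13
Best route has worst link 6.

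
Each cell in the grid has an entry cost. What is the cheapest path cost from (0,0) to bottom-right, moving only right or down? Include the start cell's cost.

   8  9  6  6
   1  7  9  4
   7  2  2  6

26

Cheapest: r0c0 -> r1c0 -> r1c1 -> r2c1 -> r2c2 -> r2c3
  8 + 1 + 7 + 2 + 2 + 6 = 26
(Top row then right column would cost 39.)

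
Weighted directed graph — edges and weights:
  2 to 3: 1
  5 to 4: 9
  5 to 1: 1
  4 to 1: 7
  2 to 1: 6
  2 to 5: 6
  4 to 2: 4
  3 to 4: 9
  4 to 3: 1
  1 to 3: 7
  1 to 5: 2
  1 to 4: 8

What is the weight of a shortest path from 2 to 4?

A few of the 2→4 routes:
2-1-4: 6 + 8 = 14
2-5-1-4: 6 + 1 + 8 = 15
2-3-4: 1 + 9 = 10
Shortest: 10.

10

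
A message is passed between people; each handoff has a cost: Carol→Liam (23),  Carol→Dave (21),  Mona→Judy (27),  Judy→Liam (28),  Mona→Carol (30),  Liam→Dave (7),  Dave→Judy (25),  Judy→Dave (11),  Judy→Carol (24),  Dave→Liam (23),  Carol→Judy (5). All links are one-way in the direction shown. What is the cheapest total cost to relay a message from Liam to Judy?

32

Paths from Liam to Judy:
Liam -> Dave -> Judy: 7 + 25 = 32
The minimum is 32.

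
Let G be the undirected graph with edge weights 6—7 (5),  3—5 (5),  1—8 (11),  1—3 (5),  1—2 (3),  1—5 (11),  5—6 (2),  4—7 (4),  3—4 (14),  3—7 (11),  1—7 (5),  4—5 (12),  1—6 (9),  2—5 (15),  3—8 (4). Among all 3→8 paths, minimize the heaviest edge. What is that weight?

Some routes from 3 to 8:
3 → 7 → 1 → 8: max(11, 5, 11) = 11
3 → 8: max(4) = 4
3 → 7 → 6 → 1 → 8: max(11, 5, 9, 11) = 11
Smallest bottleneck: 4.

4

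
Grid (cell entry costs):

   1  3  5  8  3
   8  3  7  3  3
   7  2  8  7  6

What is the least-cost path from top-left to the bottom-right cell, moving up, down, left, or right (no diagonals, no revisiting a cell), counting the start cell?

Path (0,0) -> (0,1) -> (1,1) -> (1,2) -> (1,3) -> (1,4) -> (2,4): 1 + 3 + 3 + 7 + 3 + 3 + 6 = 26.

26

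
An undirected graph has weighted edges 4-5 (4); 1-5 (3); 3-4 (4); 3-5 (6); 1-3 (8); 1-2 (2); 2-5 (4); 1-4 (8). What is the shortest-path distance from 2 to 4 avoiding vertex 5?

10

Routes from 2 to 4 avoiding 5:
2 → 1 → 3 → 4: 2 + 8 + 4 = 14
2 → 1 → 4: 2 + 8 = 10
Best route has total 10.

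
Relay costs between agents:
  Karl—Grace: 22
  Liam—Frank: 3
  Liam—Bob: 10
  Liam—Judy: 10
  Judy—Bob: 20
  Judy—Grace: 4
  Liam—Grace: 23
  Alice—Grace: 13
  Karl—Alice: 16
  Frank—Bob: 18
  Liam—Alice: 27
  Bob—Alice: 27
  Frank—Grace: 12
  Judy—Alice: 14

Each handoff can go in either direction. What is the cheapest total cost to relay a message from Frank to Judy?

Some routes from Frank to Judy:
Frank→Liam→Grace→Judy: 3 + 23 + 4 = 30
Frank→Grace→Judy: 12 + 4 = 16
Frank→Liam→Judy: 3 + 10 = 13
The minimum is 13.

13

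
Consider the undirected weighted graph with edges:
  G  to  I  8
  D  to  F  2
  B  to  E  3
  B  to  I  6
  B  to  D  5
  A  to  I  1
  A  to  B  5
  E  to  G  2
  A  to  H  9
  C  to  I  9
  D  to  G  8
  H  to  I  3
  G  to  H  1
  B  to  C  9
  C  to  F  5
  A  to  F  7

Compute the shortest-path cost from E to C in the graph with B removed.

15

Checking several routes:
E-G-H-I-C: 2 + 1 + 3 + 9 = 15
E-G-D-F-C: 2 + 8 + 2 + 5 = 17
E-G-H-I-A-F-C: 2 + 1 + 3 + 1 + 7 + 5 = 19
Best route has total 15.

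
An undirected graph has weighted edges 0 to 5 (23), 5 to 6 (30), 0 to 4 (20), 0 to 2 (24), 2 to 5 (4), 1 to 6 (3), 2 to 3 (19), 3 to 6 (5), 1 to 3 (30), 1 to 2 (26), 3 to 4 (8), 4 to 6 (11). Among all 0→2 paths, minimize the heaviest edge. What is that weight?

20

Checking several routes:
0-5-2: max(23, 4) = 23
0-2: max(24) = 24
0-4-6-3-2: max(20, 11, 5, 19) = 20
0-4-3-2: max(20, 8, 19) = 20
0-4-6-1-2: max(20, 11, 3, 26) = 26
0-4-3-6-1-2: max(20, 8, 5, 3, 26) = 26
Best route has worst link 20.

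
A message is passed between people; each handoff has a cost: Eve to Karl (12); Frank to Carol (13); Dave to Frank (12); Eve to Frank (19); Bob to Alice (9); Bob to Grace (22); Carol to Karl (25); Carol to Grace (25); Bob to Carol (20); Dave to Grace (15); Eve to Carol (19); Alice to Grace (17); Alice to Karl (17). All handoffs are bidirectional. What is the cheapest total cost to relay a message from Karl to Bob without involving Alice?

Checking several routes:
Karl → Carol → Grace → Bob: 25 + 25 + 22 = 72
Karl → Eve → Frank → Carol → Bob: 12 + 19 + 13 + 20 = 64
Karl → Carol → Bob: 25 + 20 = 45
Karl → Eve → Carol → Grace → Bob: 12 + 19 + 25 + 22 = 78
Karl → Eve → Carol → Bob: 12 + 19 + 20 = 51
The minimum is 45.

45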